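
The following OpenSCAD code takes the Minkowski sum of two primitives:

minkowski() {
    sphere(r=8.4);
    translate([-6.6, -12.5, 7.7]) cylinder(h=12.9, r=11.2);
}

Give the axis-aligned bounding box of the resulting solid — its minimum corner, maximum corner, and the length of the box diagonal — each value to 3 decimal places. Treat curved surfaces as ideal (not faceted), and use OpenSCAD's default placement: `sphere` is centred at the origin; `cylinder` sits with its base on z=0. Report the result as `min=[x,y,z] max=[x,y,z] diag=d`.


min=[-26.200,-32.100,-0.700] max=[13.000,7.100,29.000] diag=62.892

A = translate([-6.6, -12.5, 7.7]) cylinder(h=12.9, r=11.2) → bbox [-17.8,-23.7,7.7] .. [4.6,-1.3,20.6]
B = sphere(r=8.4) → bbox [-8.4,-8.4,-8.4] .. [8.4,8.4,8.4]
lo = A.lo+B.lo = [-17.8-8.4, -23.7-8.4, 7.7-8.4] = [-26.200,-32.100,-0.700]
hi = A.hi+B.hi = [4.6+8.4, -1.3+8.4, 20.6+8.4] = [13.000,7.100,29.000]
diag = √(39.2²+39.2²+29.7²) = √3955.37 = 62.892


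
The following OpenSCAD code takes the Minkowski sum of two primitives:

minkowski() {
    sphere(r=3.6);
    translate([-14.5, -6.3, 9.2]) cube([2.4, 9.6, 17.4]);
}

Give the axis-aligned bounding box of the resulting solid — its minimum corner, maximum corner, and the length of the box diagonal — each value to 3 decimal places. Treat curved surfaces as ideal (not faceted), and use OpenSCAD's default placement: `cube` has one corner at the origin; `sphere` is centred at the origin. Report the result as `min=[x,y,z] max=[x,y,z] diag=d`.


A = translate([-14.5, -6.3, 9.2]) cube([2.4, 9.6, 17.4]) → bbox [-14.5,-6.3,9.2] .. [-12.1,3.3,26.6]
B = sphere(r=3.6) → bbox [-3.6,-3.6,-3.6] .. [3.6,3.6,3.6]
lo = A.lo+B.lo = [-14.5-3.6, -6.3-3.6, 9.2-3.6] = [-18.100,-9.900,5.600]
hi = A.hi+B.hi = [-12.1+3.6, 3.3+3.6, 26.6+3.6] = [-8.500,6.900,30.200]
diag = √(9.6²+16.8²+24.6²) = √979.56 = 31.298

min=[-18.100,-9.900,5.600] max=[-8.500,6.900,30.200] diag=31.298


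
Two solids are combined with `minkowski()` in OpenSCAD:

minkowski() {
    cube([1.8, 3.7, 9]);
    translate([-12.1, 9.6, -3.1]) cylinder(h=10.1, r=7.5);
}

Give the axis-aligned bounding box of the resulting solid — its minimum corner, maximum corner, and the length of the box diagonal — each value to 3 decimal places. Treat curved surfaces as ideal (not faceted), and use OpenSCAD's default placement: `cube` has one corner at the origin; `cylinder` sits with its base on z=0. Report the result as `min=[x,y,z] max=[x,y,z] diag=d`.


A = translate([-12.1, 9.6, -3.1]) cylinder(h=10.1, r=7.5) → bbox [-19.6,2.1,-3.1] .. [-4.6,17.1,7]
B = cube([1.8, 3.7, 9]) → bbox [0,0,0] .. [1.8,3.7,9]
lo = A.lo+B.lo = [-19.6+0, 2.1+0, -3.1+0] = [-19.600,2.100,-3.100]
hi = A.hi+B.hi = [-4.6+1.8, 17.1+3.7, 7+9] = [-2.800,20.800,16.000]
diag = √(16.8²+18.7²+19.1²) = √996.74 = 31.571

min=[-19.600,2.100,-3.100] max=[-2.800,20.800,16.000] diag=31.571


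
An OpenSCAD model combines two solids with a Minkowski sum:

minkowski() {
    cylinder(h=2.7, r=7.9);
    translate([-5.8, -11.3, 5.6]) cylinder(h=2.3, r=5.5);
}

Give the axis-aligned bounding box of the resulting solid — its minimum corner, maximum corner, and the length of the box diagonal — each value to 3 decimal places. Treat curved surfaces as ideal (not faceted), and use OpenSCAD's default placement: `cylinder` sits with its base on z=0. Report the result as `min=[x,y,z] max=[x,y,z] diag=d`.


A = translate([-5.8, -11.3, 5.6]) cylinder(h=2.3, r=5.5) → bbox [-11.3,-16.8,5.6] .. [-0.3,-5.8,7.9]
B = cylinder(h=2.7, r=7.9) → bbox [-7.9,-7.9,0] .. [7.9,7.9,2.7]
lo = A.lo+B.lo = [-11.3-7.9, -16.8-7.9, 5.6+0] = [-19.200,-24.700,5.600]
hi = A.hi+B.hi = [-0.3+7.9, -5.8+7.9, 7.9+2.7] = [7.600,2.100,10.600]
diag = √(26.8²+26.8²+5²) = √1461.48 = 38.229

min=[-19.200,-24.700,5.600] max=[7.600,2.100,10.600] diag=38.229


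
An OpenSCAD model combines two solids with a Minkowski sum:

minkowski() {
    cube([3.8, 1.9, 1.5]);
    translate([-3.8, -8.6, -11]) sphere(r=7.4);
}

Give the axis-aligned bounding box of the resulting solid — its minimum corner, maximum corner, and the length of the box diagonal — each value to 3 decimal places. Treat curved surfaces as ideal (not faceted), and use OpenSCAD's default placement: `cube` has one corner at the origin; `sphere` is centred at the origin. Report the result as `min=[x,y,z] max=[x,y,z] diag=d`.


A = translate([-3.8, -8.6, -11]) sphere(r=7.4) → bbox [-11.2,-16,-18.4] .. [3.6,-1.2,-3.6]
B = cube([3.8, 1.9, 1.5]) → bbox [0,0,0] .. [3.8,1.9,1.5]
lo = A.lo+B.lo = [-11.2+0, -16+0, -18.4+0] = [-11.200,-16.000,-18.400]
hi = A.hi+B.hi = [3.6+3.8, -1.2+1.9, -3.6+1.5] = [7.400,0.700,-2.100]
diag = √(18.6²+16.7²+16.3²) = √890.54 = 29.842

min=[-11.200,-16.000,-18.400] max=[7.400,0.700,-2.100] diag=29.842


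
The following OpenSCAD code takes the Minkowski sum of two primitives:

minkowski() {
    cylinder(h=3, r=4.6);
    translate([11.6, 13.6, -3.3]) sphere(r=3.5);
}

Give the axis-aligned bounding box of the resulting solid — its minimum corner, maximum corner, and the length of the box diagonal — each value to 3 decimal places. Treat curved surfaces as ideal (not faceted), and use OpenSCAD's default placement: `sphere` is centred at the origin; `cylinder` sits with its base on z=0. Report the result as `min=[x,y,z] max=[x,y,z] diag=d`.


A = translate([11.6, 13.6, -3.3]) sphere(r=3.5) → bbox [8.1,10.1,-6.8] .. [15.1,17.1,0.2]
B = cylinder(h=3, r=4.6) → bbox [-4.6,-4.6,0] .. [4.6,4.6,3]
lo = A.lo+B.lo = [8.1-4.6, 10.1-4.6, -6.8+0] = [3.500,5.500,-6.800]
hi = A.hi+B.hi = [15.1+4.6, 17.1+4.6, 0.2+3] = [19.700,21.700,3.200]
diag = √(16.2²+16.2²+10²) = √624.88 = 24.998

min=[3.500,5.500,-6.800] max=[19.700,21.700,3.200] diag=24.998


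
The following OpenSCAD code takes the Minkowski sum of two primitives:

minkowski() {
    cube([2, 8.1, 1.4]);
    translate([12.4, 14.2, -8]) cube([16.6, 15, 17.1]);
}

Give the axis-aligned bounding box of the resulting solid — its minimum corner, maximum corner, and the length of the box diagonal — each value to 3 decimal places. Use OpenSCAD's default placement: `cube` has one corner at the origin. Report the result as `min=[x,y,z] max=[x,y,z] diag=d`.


A = translate([12.4, 14.2, -8]) cube([16.6, 15, 17.1]) → bbox [12.4,14.2,-8] .. [29,29.2,9.1]
B = cube([2, 8.1, 1.4]) → bbox [0,0,0] .. [2,8.1,1.4]
lo = A.lo+B.lo = [12.4+0, 14.2+0, -8+0] = [12.400,14.200,-8.000]
hi = A.hi+B.hi = [29+2, 29.2+8.1, 9.1+1.4] = [31.000,37.300,10.500]
diag = √(18.6²+23.1²+18.5²) = √1221.82 = 34.955

min=[12.400,14.200,-8.000] max=[31.000,37.300,10.500] diag=34.955


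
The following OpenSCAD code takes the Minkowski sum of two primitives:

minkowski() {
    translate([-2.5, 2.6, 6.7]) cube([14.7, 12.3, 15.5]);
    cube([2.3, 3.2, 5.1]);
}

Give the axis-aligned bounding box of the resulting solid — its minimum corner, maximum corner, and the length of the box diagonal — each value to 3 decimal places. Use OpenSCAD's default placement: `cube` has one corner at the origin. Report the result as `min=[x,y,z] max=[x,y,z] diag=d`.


A = translate([-2.5, 2.6, 6.7]) cube([14.7, 12.3, 15.5]) → bbox [-2.5,2.6,6.7] .. [12.2,14.9,22.2]
B = cube([2.3, 3.2, 5.1]) → bbox [0,0,0] .. [2.3,3.2,5.1]
lo = A.lo+B.lo = [-2.5+0, 2.6+0, 6.7+0] = [-2.500,2.600,6.700]
hi = A.hi+B.hi = [12.2+2.3, 14.9+3.2, 22.2+5.1] = [14.500,18.100,27.300]
diag = √(17²+15.5²+20.6²) = √953.61 = 30.881

min=[-2.500,2.600,6.700] max=[14.500,18.100,27.300] diag=30.881


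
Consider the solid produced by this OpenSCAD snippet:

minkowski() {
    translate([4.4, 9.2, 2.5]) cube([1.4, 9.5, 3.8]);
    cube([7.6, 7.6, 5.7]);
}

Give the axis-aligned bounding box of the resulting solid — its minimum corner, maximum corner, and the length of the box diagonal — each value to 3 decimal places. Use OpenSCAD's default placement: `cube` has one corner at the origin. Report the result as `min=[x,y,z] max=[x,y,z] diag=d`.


min=[4.400,9.200,2.500] max=[13.400,26.300,12.000] diag=21.533

A = translate([4.4, 9.2, 2.5]) cube([1.4, 9.5, 3.8]) → bbox [4.4,9.2,2.5] .. [5.8,18.7,6.3]
B = cube([7.6, 7.6, 5.7]) → bbox [0,0,0] .. [7.6,7.6,5.7]
lo = A.lo+B.lo = [4.4+0, 9.2+0, 2.5+0] = [4.400,9.200,2.500]
hi = A.hi+B.hi = [5.8+7.6, 18.7+7.6, 6.3+5.7] = [13.400,26.300,12.000]
diag = √(9²+17.1²+9.5²) = √463.66 = 21.533


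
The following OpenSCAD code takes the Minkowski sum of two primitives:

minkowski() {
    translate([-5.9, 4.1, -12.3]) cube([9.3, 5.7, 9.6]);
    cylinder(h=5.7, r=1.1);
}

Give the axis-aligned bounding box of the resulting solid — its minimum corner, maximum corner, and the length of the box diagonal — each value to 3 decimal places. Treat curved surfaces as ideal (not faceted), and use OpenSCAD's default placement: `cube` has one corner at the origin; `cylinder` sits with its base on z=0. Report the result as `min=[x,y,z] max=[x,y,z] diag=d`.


min=[-7.000,3.000,-12.300] max=[4.500,10.900,3.000] diag=20.706

A = translate([-5.9, 4.1, -12.3]) cube([9.3, 5.7, 9.6]) → bbox [-5.9,4.1,-12.3] .. [3.4,9.8,-2.7]
B = cylinder(h=5.7, r=1.1) → bbox [-1.1,-1.1,0] .. [1.1,1.1,5.7]
lo = A.lo+B.lo = [-5.9-1.1, 4.1-1.1, -12.3+0] = [-7.000,3.000,-12.300]
hi = A.hi+B.hi = [3.4+1.1, 9.8+1.1, -2.7+5.7] = [4.500,10.900,3.000]
diag = √(11.5²+7.9²+15.3²) = √428.75 = 20.706


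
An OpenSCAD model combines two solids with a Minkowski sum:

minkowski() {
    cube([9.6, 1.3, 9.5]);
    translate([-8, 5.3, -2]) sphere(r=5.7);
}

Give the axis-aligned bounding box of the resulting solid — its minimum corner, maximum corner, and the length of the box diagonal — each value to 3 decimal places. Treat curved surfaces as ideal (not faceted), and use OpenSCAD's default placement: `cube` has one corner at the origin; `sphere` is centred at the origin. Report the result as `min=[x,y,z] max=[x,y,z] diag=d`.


min=[-13.700,-0.400,-7.700] max=[7.300,12.300,13.200] diag=32.235

A = translate([-8, 5.3, -2]) sphere(r=5.7) → bbox [-13.7,-0.4,-7.7] .. [-2.3,11,3.7]
B = cube([9.6, 1.3, 9.5]) → bbox [0,0,0] .. [9.6,1.3,9.5]
lo = A.lo+B.lo = [-13.7+0, -0.4+0, -7.7+0] = [-13.700,-0.400,-7.700]
hi = A.hi+B.hi = [-2.3+9.6, 11+1.3, 3.7+9.5] = [7.300,12.300,13.200]
diag = √(21²+12.7²+20.9²) = √1039.1 = 32.235


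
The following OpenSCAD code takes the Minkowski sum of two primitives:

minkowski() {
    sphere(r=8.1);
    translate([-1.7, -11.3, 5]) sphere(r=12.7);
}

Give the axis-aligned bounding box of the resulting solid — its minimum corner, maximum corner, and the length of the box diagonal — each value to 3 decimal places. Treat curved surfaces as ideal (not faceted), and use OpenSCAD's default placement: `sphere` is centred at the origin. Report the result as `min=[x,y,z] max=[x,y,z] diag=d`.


min=[-22.500,-32.100,-15.800] max=[19.100,9.500,25.800] diag=72.053

A = translate([-1.7, -11.3, 5]) sphere(r=12.7) → bbox [-14.4,-24,-7.7] .. [11,1.4,17.7]
B = sphere(r=8.1) → bbox [-8.1,-8.1,-8.1] .. [8.1,8.1,8.1]
lo = A.lo+B.lo = [-14.4-8.1, -24-8.1, -7.7-8.1] = [-22.500,-32.100,-15.800]
hi = A.hi+B.hi = [11+8.1, 1.4+8.1, 17.7+8.1] = [19.100,9.500,25.800]
diag = √(41.6²+41.6²+41.6²) = √5191.68 = 72.053


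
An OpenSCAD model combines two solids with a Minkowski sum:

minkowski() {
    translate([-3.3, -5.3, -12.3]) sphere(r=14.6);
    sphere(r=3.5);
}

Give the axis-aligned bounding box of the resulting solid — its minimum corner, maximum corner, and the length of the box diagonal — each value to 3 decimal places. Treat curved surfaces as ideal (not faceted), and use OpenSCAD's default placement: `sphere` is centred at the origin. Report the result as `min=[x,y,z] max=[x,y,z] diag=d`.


min=[-21.400,-23.400,-30.400] max=[14.800,12.800,5.800] diag=62.700

A = translate([-3.3, -5.3, -12.3]) sphere(r=14.6) → bbox [-17.9,-19.9,-26.9] .. [11.3,9.3,2.3]
B = sphere(r=3.5) → bbox [-3.5,-3.5,-3.5] .. [3.5,3.5,3.5]
lo = A.lo+B.lo = [-17.9-3.5, -19.9-3.5, -26.9-3.5] = [-21.400,-23.400,-30.400]
hi = A.hi+B.hi = [11.3+3.5, 9.3+3.5, 2.3+3.5] = [14.800,12.800,5.800]
diag = √(36.2²+36.2²+36.2²) = √3931.32 = 62.700


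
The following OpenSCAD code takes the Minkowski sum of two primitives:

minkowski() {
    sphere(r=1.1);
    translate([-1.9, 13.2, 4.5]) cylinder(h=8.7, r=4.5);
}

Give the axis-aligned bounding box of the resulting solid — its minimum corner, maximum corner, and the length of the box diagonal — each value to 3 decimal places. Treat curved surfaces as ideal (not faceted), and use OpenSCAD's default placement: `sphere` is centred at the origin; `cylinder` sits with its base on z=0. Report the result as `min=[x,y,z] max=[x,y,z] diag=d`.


A = translate([-1.9, 13.2, 4.5]) cylinder(h=8.7, r=4.5) → bbox [-6.4,8.7,4.5] .. [2.6,17.7,13.2]
B = sphere(r=1.1) → bbox [-1.1,-1.1,-1.1] .. [1.1,1.1,1.1]
lo = A.lo+B.lo = [-6.4-1.1, 8.7-1.1, 4.5-1.1] = [-7.500,7.600,3.400]
hi = A.hi+B.hi = [2.6+1.1, 17.7+1.1, 13.2+1.1] = [3.700,18.800,14.300]
diag = √(11.2²+11.2²+10.9²) = √369.69 = 19.227

min=[-7.500,7.600,3.400] max=[3.700,18.800,14.300] diag=19.227


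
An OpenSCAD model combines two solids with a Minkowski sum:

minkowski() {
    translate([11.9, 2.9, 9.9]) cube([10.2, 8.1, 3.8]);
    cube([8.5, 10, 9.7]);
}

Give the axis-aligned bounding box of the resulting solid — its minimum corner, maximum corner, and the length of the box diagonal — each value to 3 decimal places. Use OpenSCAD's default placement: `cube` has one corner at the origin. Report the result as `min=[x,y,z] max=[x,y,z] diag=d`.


A = translate([11.9, 2.9, 9.9]) cube([10.2, 8.1, 3.8]) → bbox [11.9,2.9,9.9] .. [22.1,11,13.7]
B = cube([8.5, 10, 9.7]) → bbox [0,0,0] .. [8.5,10,9.7]
lo = A.lo+B.lo = [11.9+0, 2.9+0, 9.9+0] = [11.900,2.900,9.900]
hi = A.hi+B.hi = [22.1+8.5, 11+10, 13.7+9.7] = [30.600,21.000,23.400]
diag = √(18.7²+18.1²+13.5²) = √859.55 = 29.318

min=[11.900,2.900,9.900] max=[30.600,21.000,23.400] diag=29.318


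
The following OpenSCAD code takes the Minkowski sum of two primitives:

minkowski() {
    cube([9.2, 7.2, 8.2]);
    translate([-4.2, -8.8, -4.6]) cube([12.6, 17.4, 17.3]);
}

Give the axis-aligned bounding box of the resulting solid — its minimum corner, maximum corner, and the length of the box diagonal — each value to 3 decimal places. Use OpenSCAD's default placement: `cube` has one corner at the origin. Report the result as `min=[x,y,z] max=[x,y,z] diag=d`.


min=[-4.200,-8.800,-4.600] max=[17.600,15.800,20.900] diag=41.601

A = translate([-4.2, -8.8, -4.6]) cube([12.6, 17.4, 17.3]) → bbox [-4.2,-8.8,-4.6] .. [8.4,8.6,12.7]
B = cube([9.2, 7.2, 8.2]) → bbox [0,0,0] .. [9.2,7.2,8.2]
lo = A.lo+B.lo = [-4.2+0, -8.8+0, -4.6+0] = [-4.200,-8.800,-4.600]
hi = A.hi+B.hi = [8.4+9.2, 8.6+7.2, 12.7+8.2] = [17.600,15.800,20.900]
diag = √(21.8²+24.6²+25.5²) = √1730.65 = 41.601


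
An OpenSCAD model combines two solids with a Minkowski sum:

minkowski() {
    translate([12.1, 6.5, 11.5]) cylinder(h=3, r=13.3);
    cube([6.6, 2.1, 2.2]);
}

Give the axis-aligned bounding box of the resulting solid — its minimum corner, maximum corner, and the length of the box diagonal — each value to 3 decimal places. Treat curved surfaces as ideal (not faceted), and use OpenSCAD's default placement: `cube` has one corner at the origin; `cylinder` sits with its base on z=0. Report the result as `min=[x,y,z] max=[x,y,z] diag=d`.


A = translate([12.1, 6.5, 11.5]) cylinder(h=3, r=13.3) → bbox [-1.2,-6.8,11.5] .. [25.4,19.8,14.5]
B = cube([6.6, 2.1, 2.2]) → bbox [0,0,0] .. [6.6,2.1,2.2]
lo = A.lo+B.lo = [-1.2+0, -6.8+0, 11.5+0] = [-1.200,-6.800,11.500]
hi = A.hi+B.hi = [25.4+6.6, 19.8+2.1, 14.5+2.2] = [32.000,21.900,16.700]
diag = √(33.2²+28.7²+5.2²) = √1952.97 = 44.192

min=[-1.200,-6.800,11.500] max=[32.000,21.900,16.700] diag=44.192


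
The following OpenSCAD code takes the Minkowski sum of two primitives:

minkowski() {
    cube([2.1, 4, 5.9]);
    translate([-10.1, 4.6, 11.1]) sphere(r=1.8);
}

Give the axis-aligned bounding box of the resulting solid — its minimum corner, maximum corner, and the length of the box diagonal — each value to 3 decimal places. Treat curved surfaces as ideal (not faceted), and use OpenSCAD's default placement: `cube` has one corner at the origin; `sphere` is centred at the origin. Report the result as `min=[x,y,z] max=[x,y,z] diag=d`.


min=[-11.900,2.800,9.300] max=[-6.200,10.400,18.800] diag=13.435

A = translate([-10.1, 4.6, 11.1]) sphere(r=1.8) → bbox [-11.9,2.8,9.3] .. [-8.3,6.4,12.9]
B = cube([2.1, 4, 5.9]) → bbox [0,0,0] .. [2.1,4,5.9]
lo = A.lo+B.lo = [-11.9+0, 2.8+0, 9.3+0] = [-11.900,2.800,9.300]
hi = A.hi+B.hi = [-8.3+2.1, 6.4+4, 12.9+5.9] = [-6.200,10.400,18.800]
diag = √(5.7²+7.6²+9.5²) = √180.5 = 13.435


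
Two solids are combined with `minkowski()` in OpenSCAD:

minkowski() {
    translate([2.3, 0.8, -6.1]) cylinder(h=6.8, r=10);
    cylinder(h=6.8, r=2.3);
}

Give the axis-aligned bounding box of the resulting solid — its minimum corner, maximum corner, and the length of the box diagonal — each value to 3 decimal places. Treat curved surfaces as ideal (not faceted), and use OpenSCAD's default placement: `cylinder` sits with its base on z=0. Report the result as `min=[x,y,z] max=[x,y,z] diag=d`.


min=[-10.000,-11.500,-6.100] max=[14.600,13.100,7.500] diag=37.353

A = translate([2.3, 0.8, -6.1]) cylinder(h=6.8, r=10) → bbox [-7.7,-9.2,-6.1] .. [12.3,10.8,0.7]
B = cylinder(h=6.8, r=2.3) → bbox [-2.3,-2.3,0] .. [2.3,2.3,6.8]
lo = A.lo+B.lo = [-7.7-2.3, -9.2-2.3, -6.1+0] = [-10.000,-11.500,-6.100]
hi = A.hi+B.hi = [12.3+2.3, 10.8+2.3, 0.7+6.8] = [14.600,13.100,7.500]
diag = √(24.6²+24.6²+13.6²) = √1395.28 = 37.353


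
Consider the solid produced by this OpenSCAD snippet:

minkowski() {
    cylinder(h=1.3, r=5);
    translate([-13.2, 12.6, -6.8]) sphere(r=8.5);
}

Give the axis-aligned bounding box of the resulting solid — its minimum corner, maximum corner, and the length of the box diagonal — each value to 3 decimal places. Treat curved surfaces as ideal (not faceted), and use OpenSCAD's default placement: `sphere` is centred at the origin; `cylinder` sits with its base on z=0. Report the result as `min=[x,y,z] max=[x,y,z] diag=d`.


min=[-26.700,-0.900,-15.300] max=[0.300,26.100,3.000] diag=42.343

A = translate([-13.2, 12.6, -6.8]) sphere(r=8.5) → bbox [-21.7,4.1,-15.3] .. [-4.7,21.1,1.7]
B = cylinder(h=1.3, r=5) → bbox [-5,-5,0] .. [5,5,1.3]
lo = A.lo+B.lo = [-21.7-5, 4.1-5, -15.3+0] = [-26.700,-0.900,-15.300]
hi = A.hi+B.hi = [-4.7+5, 21.1+5, 1.7+1.3] = [0.300,26.100,3.000]
diag = √(27²+27²+18.3²) = √1792.89 = 42.343


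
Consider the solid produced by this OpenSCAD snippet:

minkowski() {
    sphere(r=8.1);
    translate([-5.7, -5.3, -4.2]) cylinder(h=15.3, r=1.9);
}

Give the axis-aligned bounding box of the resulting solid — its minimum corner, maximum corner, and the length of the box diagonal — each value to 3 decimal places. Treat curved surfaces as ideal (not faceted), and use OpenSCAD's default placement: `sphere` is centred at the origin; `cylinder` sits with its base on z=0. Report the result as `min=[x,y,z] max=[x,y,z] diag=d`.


A = translate([-5.7, -5.3, -4.2]) cylinder(h=15.3, r=1.9) → bbox [-7.6,-7.2,-4.2] .. [-3.8,-3.4,11.1]
B = sphere(r=8.1) → bbox [-8.1,-8.1,-8.1] .. [8.1,8.1,8.1]
lo = A.lo+B.lo = [-7.6-8.1, -7.2-8.1, -4.2-8.1] = [-15.700,-15.300,-12.300]
hi = A.hi+B.hi = [-3.8+8.1, -3.4+8.1, 11.1+8.1] = [4.300,4.700,19.200]
diag = √(20²+20²+31.5²) = √1792.25 = 42.335

min=[-15.700,-15.300,-12.300] max=[4.300,4.700,19.200] diag=42.335


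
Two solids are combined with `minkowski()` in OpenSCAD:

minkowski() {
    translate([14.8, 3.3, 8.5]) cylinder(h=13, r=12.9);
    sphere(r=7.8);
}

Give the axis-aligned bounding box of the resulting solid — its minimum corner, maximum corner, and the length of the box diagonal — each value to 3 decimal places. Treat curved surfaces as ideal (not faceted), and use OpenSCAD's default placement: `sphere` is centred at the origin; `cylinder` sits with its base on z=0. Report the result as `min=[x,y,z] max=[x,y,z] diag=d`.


min=[-5.900,-17.400,0.700] max=[35.500,24.000,29.300] diag=65.160

A = translate([14.8, 3.3, 8.5]) cylinder(h=13, r=12.9) → bbox [1.9,-9.6,8.5] .. [27.7,16.2,21.5]
B = sphere(r=7.8) → bbox [-7.8,-7.8,-7.8] .. [7.8,7.8,7.8]
lo = A.lo+B.lo = [1.9-7.8, -9.6-7.8, 8.5-7.8] = [-5.900,-17.400,0.700]
hi = A.hi+B.hi = [27.7+7.8, 16.2+7.8, 21.5+7.8] = [35.500,24.000,29.300]
diag = √(41.4²+41.4²+28.6²) = √4245.88 = 65.160


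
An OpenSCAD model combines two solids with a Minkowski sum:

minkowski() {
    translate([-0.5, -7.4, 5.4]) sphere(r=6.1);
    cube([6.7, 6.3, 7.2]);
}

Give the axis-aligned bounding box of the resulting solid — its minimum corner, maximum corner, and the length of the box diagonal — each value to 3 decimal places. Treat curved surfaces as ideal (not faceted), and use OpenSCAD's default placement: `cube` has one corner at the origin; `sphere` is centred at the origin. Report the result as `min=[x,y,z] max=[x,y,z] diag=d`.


A = translate([-0.5, -7.4, 5.4]) sphere(r=6.1) → bbox [-6.6,-13.5,-0.7] .. [5.6,-1.3,11.5]
B = cube([6.7, 6.3, 7.2]) → bbox [0,0,0] .. [6.7,6.3,7.2]
lo = A.lo+B.lo = [-6.6+0, -13.5+0, -0.7+0] = [-6.600,-13.500,-0.700]
hi = A.hi+B.hi = [5.6+6.7, -1.3+6.3, 11.5+7.2] = [12.300,5.000,18.700]
diag = √(18.9²+18.5²+19.4²) = √1075.82 = 32.800

min=[-6.600,-13.500,-0.700] max=[12.300,5.000,18.700] diag=32.800


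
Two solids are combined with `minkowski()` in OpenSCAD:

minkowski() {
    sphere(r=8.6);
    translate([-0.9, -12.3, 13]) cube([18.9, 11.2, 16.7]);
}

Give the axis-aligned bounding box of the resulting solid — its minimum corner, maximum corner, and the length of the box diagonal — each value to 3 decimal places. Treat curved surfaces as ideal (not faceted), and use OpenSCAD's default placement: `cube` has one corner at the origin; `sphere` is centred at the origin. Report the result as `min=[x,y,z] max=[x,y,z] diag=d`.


min=[-9.500,-20.900,4.400] max=[26.600,7.500,38.300] diag=57.087

A = translate([-0.9, -12.3, 13]) cube([18.9, 11.2, 16.7]) → bbox [-0.9,-12.3,13] .. [18,-1.1,29.7]
B = sphere(r=8.6) → bbox [-8.6,-8.6,-8.6] .. [8.6,8.6,8.6]
lo = A.lo+B.lo = [-0.9-8.6, -12.3-8.6, 13-8.6] = [-9.500,-20.900,4.400]
hi = A.hi+B.hi = [18+8.6, -1.1+8.6, 29.7+8.6] = [26.600,7.500,38.300]
diag = √(36.1²+28.4²+33.9²) = √3258.98 = 57.087


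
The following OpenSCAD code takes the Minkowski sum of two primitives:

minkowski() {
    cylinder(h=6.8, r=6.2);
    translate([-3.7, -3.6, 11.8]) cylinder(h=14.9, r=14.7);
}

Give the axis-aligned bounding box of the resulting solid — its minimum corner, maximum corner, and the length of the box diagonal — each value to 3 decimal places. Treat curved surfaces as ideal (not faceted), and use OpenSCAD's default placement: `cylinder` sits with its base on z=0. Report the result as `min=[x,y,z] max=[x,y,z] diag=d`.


A = translate([-3.7, -3.6, 11.8]) cylinder(h=14.9, r=14.7) → bbox [-18.4,-18.3,11.8] .. [11,11.1,26.7]
B = cylinder(h=6.8, r=6.2) → bbox [-6.2,-6.2,0] .. [6.2,6.2,6.8]
lo = A.lo+B.lo = [-18.4-6.2, -18.3-6.2, 11.8+0] = [-24.600,-24.500,11.800]
hi = A.hi+B.hi = [11+6.2, 11.1+6.2, 26.7+6.8] = [17.200,17.300,33.500]
diag = √(41.8²+41.8²+21.7²) = √3965.37 = 62.971

min=[-24.600,-24.500,11.800] max=[17.200,17.300,33.500] diag=62.971


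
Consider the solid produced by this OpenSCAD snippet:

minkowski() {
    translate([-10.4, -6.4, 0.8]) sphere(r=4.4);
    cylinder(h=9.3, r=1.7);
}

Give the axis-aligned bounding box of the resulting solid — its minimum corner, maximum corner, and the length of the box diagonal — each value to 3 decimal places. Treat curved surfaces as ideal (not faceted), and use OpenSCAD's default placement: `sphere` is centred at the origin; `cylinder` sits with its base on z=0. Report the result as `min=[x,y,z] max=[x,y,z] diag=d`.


min=[-16.500,-12.500,-3.600] max=[-4.300,-0.300,14.500] diag=25.006

A = translate([-10.4, -6.4, 0.8]) sphere(r=4.4) → bbox [-14.8,-10.8,-3.6] .. [-6,-2,5.2]
B = cylinder(h=9.3, r=1.7) → bbox [-1.7,-1.7,0] .. [1.7,1.7,9.3]
lo = A.lo+B.lo = [-14.8-1.7, -10.8-1.7, -3.6+0] = [-16.500,-12.500,-3.600]
hi = A.hi+B.hi = [-6+1.7, -2+1.7, 5.2+9.3] = [-4.300,-0.300,14.500]
diag = √(12.2²+12.2²+18.1²) = √625.29 = 25.006


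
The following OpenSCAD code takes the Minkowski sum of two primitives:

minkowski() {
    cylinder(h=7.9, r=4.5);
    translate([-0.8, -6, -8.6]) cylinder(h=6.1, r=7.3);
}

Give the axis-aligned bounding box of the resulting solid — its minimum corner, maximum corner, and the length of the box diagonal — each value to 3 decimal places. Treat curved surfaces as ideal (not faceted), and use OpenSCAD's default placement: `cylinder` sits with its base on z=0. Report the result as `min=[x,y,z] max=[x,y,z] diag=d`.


A = translate([-0.8, -6, -8.6]) cylinder(h=6.1, r=7.3) → bbox [-8.1,-13.3,-8.6] .. [6.5,1.3,-2.5]
B = cylinder(h=7.9, r=4.5) → bbox [-4.5,-4.5,0] .. [4.5,4.5,7.9]
lo = A.lo+B.lo = [-8.1-4.5, -13.3-4.5, -8.6+0] = [-12.600,-17.800,-8.600]
hi = A.hi+B.hi = [6.5+4.5, 1.3+4.5, -2.5+7.9] = [11.000,5.800,5.400]
diag = √(23.6²+23.6²+14²) = √1309.92 = 36.193

min=[-12.600,-17.800,-8.600] max=[11.000,5.800,5.400] diag=36.193


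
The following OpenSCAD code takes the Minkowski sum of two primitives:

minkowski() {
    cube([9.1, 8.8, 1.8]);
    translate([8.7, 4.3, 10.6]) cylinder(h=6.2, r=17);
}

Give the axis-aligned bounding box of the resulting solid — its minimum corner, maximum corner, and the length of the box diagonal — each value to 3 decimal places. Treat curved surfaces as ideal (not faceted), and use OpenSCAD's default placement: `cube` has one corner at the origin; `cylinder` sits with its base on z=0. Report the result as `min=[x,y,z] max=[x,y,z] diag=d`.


A = translate([8.7, 4.3, 10.6]) cylinder(h=6.2, r=17) → bbox [-8.3,-12.7,10.6] .. [25.7,21.3,16.8]
B = cube([9.1, 8.8, 1.8]) → bbox [0,0,0] .. [9.1,8.8,1.8]
lo = A.lo+B.lo = [-8.3+0, -12.7+0, 10.6+0] = [-8.300,-12.700,10.600]
hi = A.hi+B.hi = [25.7+9.1, 21.3+8.8, 16.8+1.8] = [34.800,30.100,18.600]
diag = √(43.1²+42.8²+8²) = √3753.45 = 61.265

min=[-8.300,-12.700,10.600] max=[34.800,30.100,18.600] diag=61.265


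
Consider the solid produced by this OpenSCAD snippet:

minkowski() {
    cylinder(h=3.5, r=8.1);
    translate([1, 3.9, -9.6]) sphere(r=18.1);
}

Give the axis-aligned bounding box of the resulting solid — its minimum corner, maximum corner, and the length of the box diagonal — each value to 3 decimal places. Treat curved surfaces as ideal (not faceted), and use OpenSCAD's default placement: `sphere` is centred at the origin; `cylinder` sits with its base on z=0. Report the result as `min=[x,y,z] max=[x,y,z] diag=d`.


min=[-25.200,-22.300,-27.700] max=[27.200,30.100,12.000] diag=84.069

A = translate([1, 3.9, -9.6]) sphere(r=18.1) → bbox [-17.1,-14.2,-27.7] .. [19.1,22,8.5]
B = cylinder(h=3.5, r=8.1) → bbox [-8.1,-8.1,0] .. [8.1,8.1,3.5]
lo = A.lo+B.lo = [-17.1-8.1, -14.2-8.1, -27.7+0] = [-25.200,-22.300,-27.700]
hi = A.hi+B.hi = [19.1+8.1, 22+8.1, 8.5+3.5] = [27.200,30.100,12.000]
diag = √(52.4²+52.4²+39.7²) = √7067.61 = 84.069


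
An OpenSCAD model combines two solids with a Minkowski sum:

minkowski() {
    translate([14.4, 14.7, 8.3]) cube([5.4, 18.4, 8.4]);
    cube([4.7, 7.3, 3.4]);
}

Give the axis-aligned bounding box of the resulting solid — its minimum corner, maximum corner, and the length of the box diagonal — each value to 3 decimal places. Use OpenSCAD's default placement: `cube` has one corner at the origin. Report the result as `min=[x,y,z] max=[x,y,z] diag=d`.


A = translate([14.4, 14.7, 8.3]) cube([5.4, 18.4, 8.4]) → bbox [14.4,14.7,8.3] .. [19.8,33.1,16.7]
B = cube([4.7, 7.3, 3.4]) → bbox [0,0,0] .. [4.7,7.3,3.4]
lo = A.lo+B.lo = [14.4+0, 14.7+0, 8.3+0] = [14.400,14.700,8.300]
hi = A.hi+B.hi = [19.8+4.7, 33.1+7.3, 16.7+3.4] = [24.500,40.400,20.100]
diag = √(10.1²+25.7²+11.8²) = √901.74 = 30.029

min=[14.400,14.700,8.300] max=[24.500,40.400,20.100] diag=30.029


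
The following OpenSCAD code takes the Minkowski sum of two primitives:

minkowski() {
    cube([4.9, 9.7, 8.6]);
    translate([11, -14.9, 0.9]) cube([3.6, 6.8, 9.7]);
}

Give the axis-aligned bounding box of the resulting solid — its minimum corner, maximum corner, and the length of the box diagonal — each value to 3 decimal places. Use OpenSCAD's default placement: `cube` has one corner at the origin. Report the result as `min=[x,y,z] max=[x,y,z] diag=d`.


min=[11.000,-14.900,0.900] max=[19.500,1.600,19.200] diag=26.065

A = translate([11, -14.9, 0.9]) cube([3.6, 6.8, 9.7]) → bbox [11,-14.9,0.9] .. [14.6,-8.1,10.6]
B = cube([4.9, 9.7, 8.6]) → bbox [0,0,0] .. [4.9,9.7,8.6]
lo = A.lo+B.lo = [11+0, -14.9+0, 0.9+0] = [11.000,-14.900,0.900]
hi = A.hi+B.hi = [14.6+4.9, -8.1+9.7, 10.6+8.6] = [19.500,1.600,19.200]
diag = √(8.5²+16.5²+18.3²) = √679.39 = 26.065


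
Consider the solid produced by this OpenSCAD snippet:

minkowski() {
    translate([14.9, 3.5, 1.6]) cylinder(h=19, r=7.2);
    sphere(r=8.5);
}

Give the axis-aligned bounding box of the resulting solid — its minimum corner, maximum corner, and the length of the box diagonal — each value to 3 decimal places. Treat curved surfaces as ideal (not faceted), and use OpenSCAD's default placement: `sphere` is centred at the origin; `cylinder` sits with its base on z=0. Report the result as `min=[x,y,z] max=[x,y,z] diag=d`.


min=[-0.800,-12.200,-6.900] max=[30.600,19.200,29.100] diag=57.166

A = translate([14.9, 3.5, 1.6]) cylinder(h=19, r=7.2) → bbox [7.7,-3.7,1.6] .. [22.1,10.7,20.6]
B = sphere(r=8.5) → bbox [-8.5,-8.5,-8.5] .. [8.5,8.5,8.5]
lo = A.lo+B.lo = [7.7-8.5, -3.7-8.5, 1.6-8.5] = [-0.800,-12.200,-6.900]
hi = A.hi+B.hi = [22.1+8.5, 10.7+8.5, 20.6+8.5] = [30.600,19.200,29.100]
diag = √(31.4²+31.4²+36²) = √3267.92 = 57.166


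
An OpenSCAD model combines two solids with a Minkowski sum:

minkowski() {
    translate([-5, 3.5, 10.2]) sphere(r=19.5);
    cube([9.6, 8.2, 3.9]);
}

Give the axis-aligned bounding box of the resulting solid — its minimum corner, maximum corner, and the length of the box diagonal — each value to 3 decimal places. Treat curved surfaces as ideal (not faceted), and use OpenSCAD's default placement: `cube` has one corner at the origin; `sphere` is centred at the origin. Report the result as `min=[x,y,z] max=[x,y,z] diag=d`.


A = translate([-5, 3.5, 10.2]) sphere(r=19.5) → bbox [-24.5,-16,-9.3] .. [14.5,23,29.7]
B = cube([9.6, 8.2, 3.9]) → bbox [0,0,0] .. [9.6,8.2,3.9]
lo = A.lo+B.lo = [-24.5+0, -16+0, -9.3+0] = [-24.500,-16.000,-9.300]
hi = A.hi+B.hi = [14.5+9.6, 23+8.2, 29.7+3.9] = [24.100,31.200,33.600]
diag = √(48.6²+47.2²+42.9²) = √6430.21 = 80.189

min=[-24.500,-16.000,-9.300] max=[24.100,31.200,33.600] diag=80.189


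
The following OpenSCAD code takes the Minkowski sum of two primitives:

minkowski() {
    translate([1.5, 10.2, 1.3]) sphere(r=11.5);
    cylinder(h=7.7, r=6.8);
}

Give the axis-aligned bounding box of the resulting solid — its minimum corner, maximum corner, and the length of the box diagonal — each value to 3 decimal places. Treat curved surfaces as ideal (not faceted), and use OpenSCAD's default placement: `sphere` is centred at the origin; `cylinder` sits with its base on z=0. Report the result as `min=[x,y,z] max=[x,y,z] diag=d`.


A = translate([1.5, 10.2, 1.3]) sphere(r=11.5) → bbox [-10,-1.3,-10.2] .. [13,21.7,12.8]
B = cylinder(h=7.7, r=6.8) → bbox [-6.8,-6.8,0] .. [6.8,6.8,7.7]
lo = A.lo+B.lo = [-10-6.8, -1.3-6.8, -10.2+0] = [-16.800,-8.100,-10.200]
hi = A.hi+B.hi = [13+6.8, 21.7+6.8, 12.8+7.7] = [19.800,28.500,20.500]
diag = √(36.6²+36.6²+30.7²) = √3621.61 = 60.180

min=[-16.800,-8.100,-10.200] max=[19.800,28.500,20.500] diag=60.180


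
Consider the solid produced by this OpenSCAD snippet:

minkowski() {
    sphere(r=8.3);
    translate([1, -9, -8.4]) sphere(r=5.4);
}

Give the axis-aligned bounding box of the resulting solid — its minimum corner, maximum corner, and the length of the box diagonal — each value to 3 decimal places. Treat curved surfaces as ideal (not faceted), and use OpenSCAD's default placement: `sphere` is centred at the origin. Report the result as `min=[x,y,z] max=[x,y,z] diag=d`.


A = translate([1, -9, -8.4]) sphere(r=5.4) → bbox [-4.4,-14.4,-13.8] .. [6.4,-3.6,-3]
B = sphere(r=8.3) → bbox [-8.3,-8.3,-8.3] .. [8.3,8.3,8.3]
lo = A.lo+B.lo = [-4.4-8.3, -14.4-8.3, -13.8-8.3] = [-12.700,-22.700,-22.100]
hi = A.hi+B.hi = [6.4+8.3, -3.6+8.3, -3+8.3] = [14.700,4.700,5.300]
diag = √(27.4²+27.4²+27.4²) = √2252.28 = 47.458

min=[-12.700,-22.700,-22.100] max=[14.700,4.700,5.300] diag=47.458


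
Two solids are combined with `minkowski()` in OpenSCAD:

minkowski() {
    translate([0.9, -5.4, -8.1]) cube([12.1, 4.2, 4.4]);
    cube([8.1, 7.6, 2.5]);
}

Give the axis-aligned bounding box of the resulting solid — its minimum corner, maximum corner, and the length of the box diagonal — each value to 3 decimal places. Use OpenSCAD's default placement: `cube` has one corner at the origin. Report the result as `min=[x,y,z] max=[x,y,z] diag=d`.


min=[0.900,-5.400,-8.100] max=[21.100,6.400,-1.200] diag=24.390

A = translate([0.9, -5.4, -8.1]) cube([12.1, 4.2, 4.4]) → bbox [0.9,-5.4,-8.1] .. [13,-1.2,-3.7]
B = cube([8.1, 7.6, 2.5]) → bbox [0,0,0] .. [8.1,7.6,2.5]
lo = A.lo+B.lo = [0.9+0, -5.4+0, -8.1+0] = [0.900,-5.400,-8.100]
hi = A.hi+B.hi = [13+8.1, -1.2+7.6, -3.7+2.5] = [21.100,6.400,-1.200]
diag = √(20.2²+11.8²+6.9²) = √594.89 = 24.390


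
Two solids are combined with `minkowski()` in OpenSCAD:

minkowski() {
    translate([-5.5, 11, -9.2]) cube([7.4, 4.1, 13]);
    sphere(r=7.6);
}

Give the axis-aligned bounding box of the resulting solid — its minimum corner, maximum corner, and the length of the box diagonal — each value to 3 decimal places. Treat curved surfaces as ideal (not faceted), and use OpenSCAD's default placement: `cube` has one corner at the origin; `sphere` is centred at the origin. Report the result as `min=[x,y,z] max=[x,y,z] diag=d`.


min=[-13.100,3.400,-16.800] max=[9.500,22.700,11.400] diag=40.969

A = translate([-5.5, 11, -9.2]) cube([7.4, 4.1, 13]) → bbox [-5.5,11,-9.2] .. [1.9,15.1,3.8]
B = sphere(r=7.6) → bbox [-7.6,-7.6,-7.6] .. [7.6,7.6,7.6]
lo = A.lo+B.lo = [-5.5-7.6, 11-7.6, -9.2-7.6] = [-13.100,3.400,-16.800]
hi = A.hi+B.hi = [1.9+7.6, 15.1+7.6, 3.8+7.6] = [9.500,22.700,11.400]
diag = √(22.6²+19.3²+28.2²) = √1678.49 = 40.969


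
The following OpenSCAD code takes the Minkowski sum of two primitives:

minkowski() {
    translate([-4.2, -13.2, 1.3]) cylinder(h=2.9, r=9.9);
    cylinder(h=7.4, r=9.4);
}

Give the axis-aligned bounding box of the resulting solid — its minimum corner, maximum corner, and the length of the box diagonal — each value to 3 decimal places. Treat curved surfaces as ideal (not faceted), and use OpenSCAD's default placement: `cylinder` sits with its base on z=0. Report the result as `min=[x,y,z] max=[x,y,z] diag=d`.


min=[-23.500,-32.500,1.300] max=[15.100,6.100,11.600] diag=55.552

A = translate([-4.2, -13.2, 1.3]) cylinder(h=2.9, r=9.9) → bbox [-14.1,-23.1,1.3] .. [5.7,-3.3,4.2]
B = cylinder(h=7.4, r=9.4) → bbox [-9.4,-9.4,0] .. [9.4,9.4,7.4]
lo = A.lo+B.lo = [-14.1-9.4, -23.1-9.4, 1.3+0] = [-23.500,-32.500,1.300]
hi = A.hi+B.hi = [5.7+9.4, -3.3+9.4, 4.2+7.4] = [15.100,6.100,11.600]
diag = √(38.6²+38.6²+10.3²) = √3086.01 = 55.552


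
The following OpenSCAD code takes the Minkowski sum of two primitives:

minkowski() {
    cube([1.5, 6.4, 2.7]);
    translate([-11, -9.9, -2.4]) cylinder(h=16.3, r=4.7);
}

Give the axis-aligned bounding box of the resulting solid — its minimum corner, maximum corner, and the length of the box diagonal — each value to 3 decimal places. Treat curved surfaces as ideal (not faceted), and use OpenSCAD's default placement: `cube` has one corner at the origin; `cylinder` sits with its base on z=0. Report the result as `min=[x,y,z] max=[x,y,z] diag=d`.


A = translate([-11, -9.9, -2.4]) cylinder(h=16.3, r=4.7) → bbox [-15.7,-14.6,-2.4] .. [-6.3,-5.2,13.9]
B = cube([1.5, 6.4, 2.7]) → bbox [0,0,0] .. [1.5,6.4,2.7]
lo = A.lo+B.lo = [-15.7+0, -14.6+0, -2.4+0] = [-15.700,-14.600,-2.400]
hi = A.hi+B.hi = [-6.3+1.5, -5.2+6.4, 13.9+2.7] = [-4.800,1.200,16.600]
diag = √(10.9²+15.8²+19²) = √729.45 = 27.008

min=[-15.700,-14.600,-2.400] max=[-4.800,1.200,16.600] diag=27.008


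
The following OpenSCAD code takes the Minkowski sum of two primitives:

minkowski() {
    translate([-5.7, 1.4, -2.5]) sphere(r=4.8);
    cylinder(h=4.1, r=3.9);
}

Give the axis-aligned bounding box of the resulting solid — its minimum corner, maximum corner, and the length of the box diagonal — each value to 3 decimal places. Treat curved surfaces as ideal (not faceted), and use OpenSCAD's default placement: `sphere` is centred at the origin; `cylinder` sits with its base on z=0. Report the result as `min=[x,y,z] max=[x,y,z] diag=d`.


min=[-14.400,-7.300,-7.300] max=[3.000,10.100,6.400] diag=28.164

A = translate([-5.7, 1.4, -2.5]) sphere(r=4.8) → bbox [-10.5,-3.4,-7.3] .. [-0.9,6.2,2.3]
B = cylinder(h=4.1, r=3.9) → bbox [-3.9,-3.9,0] .. [3.9,3.9,4.1]
lo = A.lo+B.lo = [-10.5-3.9, -3.4-3.9, -7.3+0] = [-14.400,-7.300,-7.300]
hi = A.hi+B.hi = [-0.9+3.9, 6.2+3.9, 2.3+4.1] = [3.000,10.100,6.400]
diag = √(17.4²+17.4²+13.7²) = √793.21 = 28.164


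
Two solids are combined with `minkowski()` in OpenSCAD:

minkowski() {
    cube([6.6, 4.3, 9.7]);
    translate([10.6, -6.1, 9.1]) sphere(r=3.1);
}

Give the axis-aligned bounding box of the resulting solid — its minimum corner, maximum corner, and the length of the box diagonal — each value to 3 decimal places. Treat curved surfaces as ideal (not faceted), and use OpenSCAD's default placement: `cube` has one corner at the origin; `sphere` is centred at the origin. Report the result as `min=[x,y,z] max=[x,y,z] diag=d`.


A = translate([10.6, -6.1, 9.1]) sphere(r=3.1) → bbox [7.5,-9.2,6] .. [13.7,-3,12.2]
B = cube([6.6, 4.3, 9.7]) → bbox [0,0,0] .. [6.6,4.3,9.7]
lo = A.lo+B.lo = [7.5+0, -9.2+0, 6+0] = [7.500,-9.200,6.000]
hi = A.hi+B.hi = [13.7+6.6, -3+4.3, 12.2+9.7] = [20.300,1.300,21.900]
diag = √(12.8²+10.5²+15.9²) = √526.9 = 22.954

min=[7.500,-9.200,6.000] max=[20.300,1.300,21.900] diag=22.954


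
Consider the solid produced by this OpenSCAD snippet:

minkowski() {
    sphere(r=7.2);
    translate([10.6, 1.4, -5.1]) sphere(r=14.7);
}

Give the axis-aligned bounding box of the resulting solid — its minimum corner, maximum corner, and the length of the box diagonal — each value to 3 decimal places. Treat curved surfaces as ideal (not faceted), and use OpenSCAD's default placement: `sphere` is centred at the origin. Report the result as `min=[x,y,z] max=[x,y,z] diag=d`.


A = translate([10.6, 1.4, -5.1]) sphere(r=14.7) → bbox [-4.1,-13.3,-19.8] .. [25.3,16.1,9.6]
B = sphere(r=7.2) → bbox [-7.2,-7.2,-7.2] .. [7.2,7.2,7.2]
lo = A.lo+B.lo = [-4.1-7.2, -13.3-7.2, -19.8-7.2] = [-11.300,-20.500,-27.000]
hi = A.hi+B.hi = [25.3+7.2, 16.1+7.2, 9.6+7.2] = [32.500,23.300,16.800]
diag = √(43.8²+43.8²+43.8²) = √5755.32 = 75.864

min=[-11.300,-20.500,-27.000] max=[32.500,23.300,16.800] diag=75.864


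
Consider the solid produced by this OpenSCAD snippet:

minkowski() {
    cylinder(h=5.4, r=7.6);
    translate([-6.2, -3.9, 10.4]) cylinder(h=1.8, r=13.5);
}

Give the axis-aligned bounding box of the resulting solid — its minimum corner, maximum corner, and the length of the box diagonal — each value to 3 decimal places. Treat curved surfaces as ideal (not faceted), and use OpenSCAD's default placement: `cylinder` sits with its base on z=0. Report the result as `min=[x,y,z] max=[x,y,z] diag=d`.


min=[-27.300,-25.000,10.400] max=[14.900,17.200,17.600] diag=60.113

A = translate([-6.2, -3.9, 10.4]) cylinder(h=1.8, r=13.5) → bbox [-19.7,-17.4,10.4] .. [7.3,9.6,12.2]
B = cylinder(h=5.4, r=7.6) → bbox [-7.6,-7.6,0] .. [7.6,7.6,5.4]
lo = A.lo+B.lo = [-19.7-7.6, -17.4-7.6, 10.4+0] = [-27.300,-25.000,10.400]
hi = A.hi+B.hi = [7.3+7.6, 9.6+7.6, 12.2+5.4] = [14.900,17.200,17.600]
diag = √(42.2²+42.2²+7.2²) = √3613.52 = 60.113
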